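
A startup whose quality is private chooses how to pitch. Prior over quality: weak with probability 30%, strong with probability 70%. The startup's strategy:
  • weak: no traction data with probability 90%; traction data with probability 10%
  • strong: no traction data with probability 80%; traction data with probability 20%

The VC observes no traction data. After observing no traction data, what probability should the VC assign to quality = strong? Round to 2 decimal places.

0.67

Apply Bayes' rule using the sender's strategy as the likelihood.
P(no traction data) = 0.3·0.9 + 0.7·0.8 = 0.83
P(strong | no traction data) = (0.7·0.8) / 0.83 = 0.56 / 0.83 = 0.674699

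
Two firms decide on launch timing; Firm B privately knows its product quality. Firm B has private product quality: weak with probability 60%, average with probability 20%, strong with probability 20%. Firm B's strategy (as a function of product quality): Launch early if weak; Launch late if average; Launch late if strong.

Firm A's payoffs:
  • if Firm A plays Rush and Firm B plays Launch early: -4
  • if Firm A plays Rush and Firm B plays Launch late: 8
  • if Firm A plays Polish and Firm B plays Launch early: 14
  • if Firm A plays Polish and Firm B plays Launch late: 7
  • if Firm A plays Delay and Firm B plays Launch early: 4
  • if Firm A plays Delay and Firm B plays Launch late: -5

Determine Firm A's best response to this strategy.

Polish

Compute Firm A's expected payoff for each action, taking the expectation over Firm B's type.
E[Rush] = 0.6·(-4) + 0.2·(8) + 0.2·(8) = 0.8
E[Polish] = 0.6·(14) + 0.2·(7) + 0.2·(7) = 11.2
E[Delay] = 0.6·(4) + 0.2·(-5) + 0.2·(-5) = 0.4
Best response: Polish (11.2 is the largest).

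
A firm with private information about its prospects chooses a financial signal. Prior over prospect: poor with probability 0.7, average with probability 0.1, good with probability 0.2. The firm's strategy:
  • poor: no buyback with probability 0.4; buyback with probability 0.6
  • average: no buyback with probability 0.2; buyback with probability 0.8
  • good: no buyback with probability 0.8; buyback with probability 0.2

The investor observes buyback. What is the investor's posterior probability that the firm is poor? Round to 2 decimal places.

0.78

P(buyback) = 0.7·0.6 + 0.1·0.8 + 0.2·0.2 = 0.54
P(poor | buyback) = (0.7·0.6) / 0.54 = 0.42 / 0.54 = 0.777778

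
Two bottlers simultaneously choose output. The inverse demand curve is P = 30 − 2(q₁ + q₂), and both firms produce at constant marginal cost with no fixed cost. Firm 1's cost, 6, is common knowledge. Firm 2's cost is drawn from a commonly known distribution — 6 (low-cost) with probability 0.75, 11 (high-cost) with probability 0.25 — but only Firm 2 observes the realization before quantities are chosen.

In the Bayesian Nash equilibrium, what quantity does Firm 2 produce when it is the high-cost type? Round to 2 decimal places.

Firm 2 with cost c maximizes (30 − 2(q₁+q₂) − c)·q₂, giving q₂(c) = (30 − c − 2q₁)/4.
E[c₂] = 0.75·6 + 0.25·11 = 7.25
Firm 1's FOC against E[q₂] yields q₁ = (30 − 2·6 + E[c₂])/6 = (30 − 12 + 7.25)/6 = 4.20833.
q₂(high-cost) = (30 − 11 − 2·4.20833)/4 = 2.64583.

2.65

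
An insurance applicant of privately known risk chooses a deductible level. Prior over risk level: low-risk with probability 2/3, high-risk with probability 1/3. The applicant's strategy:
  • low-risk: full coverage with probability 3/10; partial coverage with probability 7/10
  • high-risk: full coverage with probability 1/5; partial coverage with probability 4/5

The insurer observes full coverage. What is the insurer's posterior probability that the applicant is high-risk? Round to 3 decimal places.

0.250

Apply Bayes' rule using the sender's strategy as the likelihood.
P(full coverage) = (2/3)·(3/10) + (1/3)·(1/5) = 4/15
P(high-risk | full coverage) = ((1/3)·(1/5)) / (4/15) = (1/15) / (4/15) = 1/4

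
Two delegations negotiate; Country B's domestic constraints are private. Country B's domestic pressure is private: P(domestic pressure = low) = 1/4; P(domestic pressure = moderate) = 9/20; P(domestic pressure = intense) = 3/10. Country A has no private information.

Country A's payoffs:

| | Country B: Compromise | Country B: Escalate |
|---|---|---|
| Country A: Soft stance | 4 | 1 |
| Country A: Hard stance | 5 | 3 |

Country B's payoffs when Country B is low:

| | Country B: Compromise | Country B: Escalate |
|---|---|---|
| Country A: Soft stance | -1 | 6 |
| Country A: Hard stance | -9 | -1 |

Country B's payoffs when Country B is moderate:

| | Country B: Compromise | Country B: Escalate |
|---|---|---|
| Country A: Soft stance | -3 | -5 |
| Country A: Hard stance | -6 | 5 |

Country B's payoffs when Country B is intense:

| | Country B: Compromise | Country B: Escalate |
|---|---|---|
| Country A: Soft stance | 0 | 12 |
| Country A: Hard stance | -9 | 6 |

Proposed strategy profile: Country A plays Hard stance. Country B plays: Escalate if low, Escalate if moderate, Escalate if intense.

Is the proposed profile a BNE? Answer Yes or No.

Yes

Country A plays Hard stance: E[Hard stance] = 1/4·(3) + 9/20·(3) + 3/10·(3) = 3; E[Soft stance] = 1. Best-responding. ✓
Country B (domestic pressure low), facing Hard stance: Compromise gives -9, Escalate gives -1. Proposed Escalate is best. ✓
Country B (domestic pressure moderate), facing Hard stance: Compromise gives -6, Escalate gives 5. Proposed Escalate is best. ✓
Country B (domestic pressure intense), facing Hard stance: Compromise gives -9, Escalate gives 6. Proposed Escalate is best. ✓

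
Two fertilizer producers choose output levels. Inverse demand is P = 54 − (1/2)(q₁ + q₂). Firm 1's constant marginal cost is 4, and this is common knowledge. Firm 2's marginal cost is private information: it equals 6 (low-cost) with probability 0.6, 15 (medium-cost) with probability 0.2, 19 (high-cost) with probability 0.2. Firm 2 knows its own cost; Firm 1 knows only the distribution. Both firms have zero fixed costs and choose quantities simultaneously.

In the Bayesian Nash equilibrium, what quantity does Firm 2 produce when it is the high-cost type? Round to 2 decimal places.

Firm 2 with cost c maximizes (54 − (1/2)(q₁+q₂) − c)·q₂, giving q₂(c) = (54 − c − (1/2)q₁).
E[c₂] = 0.6·6 + 0.2·15 + 0.2·19 = 10.4
Firm 1's FOC against E[q₂] yields q₁ = (54 − 2·4 + E[c₂])/(3/2) = (54 − 8 + 10.4)/(3/2) = 37.6.
q₂(high-cost) = (54 − 19 − (1/2)·37.6) = 16.2.

16.20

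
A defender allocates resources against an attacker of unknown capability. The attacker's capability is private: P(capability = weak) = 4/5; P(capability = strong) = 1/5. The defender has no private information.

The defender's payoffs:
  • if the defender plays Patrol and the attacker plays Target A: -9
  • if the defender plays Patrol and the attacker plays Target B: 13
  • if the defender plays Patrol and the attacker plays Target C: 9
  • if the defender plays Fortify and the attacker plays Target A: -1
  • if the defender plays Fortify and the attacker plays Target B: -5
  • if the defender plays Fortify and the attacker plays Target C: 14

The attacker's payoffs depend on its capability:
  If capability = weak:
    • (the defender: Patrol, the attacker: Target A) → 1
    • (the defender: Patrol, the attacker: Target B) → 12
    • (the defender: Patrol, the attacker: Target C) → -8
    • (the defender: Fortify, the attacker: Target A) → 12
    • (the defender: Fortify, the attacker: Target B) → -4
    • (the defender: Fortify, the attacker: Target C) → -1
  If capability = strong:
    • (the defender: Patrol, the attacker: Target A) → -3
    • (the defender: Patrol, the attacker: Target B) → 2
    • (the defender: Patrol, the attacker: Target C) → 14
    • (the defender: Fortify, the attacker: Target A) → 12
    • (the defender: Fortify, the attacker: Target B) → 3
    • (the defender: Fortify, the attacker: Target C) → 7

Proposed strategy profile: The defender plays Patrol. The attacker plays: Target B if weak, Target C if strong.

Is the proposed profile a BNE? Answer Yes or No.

Yes

A profile is a BNE iff every type of every player is best-responding given beliefs about the other side.
The defender plays Patrol: E[Patrol] = 4/5·(13) + 1/5·(9) = 61/5; E[Fortify] = -6/5. Best-responding. ✓
The attacker (capability weak), facing Patrol: Target A gives 1, Target B gives 12, Target C gives -8. Proposed Target B is best. ✓
The attacker (capability strong), facing Patrol: Target A gives -3, Target B gives 2, Target C gives 14. Proposed Target C is best. ✓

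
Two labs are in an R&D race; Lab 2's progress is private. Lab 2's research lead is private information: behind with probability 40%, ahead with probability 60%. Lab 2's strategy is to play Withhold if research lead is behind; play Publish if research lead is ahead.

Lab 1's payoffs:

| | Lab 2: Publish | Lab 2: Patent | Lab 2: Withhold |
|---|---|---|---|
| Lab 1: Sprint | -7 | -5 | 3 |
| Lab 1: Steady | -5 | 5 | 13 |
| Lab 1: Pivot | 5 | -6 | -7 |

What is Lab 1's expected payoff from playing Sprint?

-3

E[Sprint] = 0.4·3 + 0.6·(-7) = 1.2 + (-4.2) = -3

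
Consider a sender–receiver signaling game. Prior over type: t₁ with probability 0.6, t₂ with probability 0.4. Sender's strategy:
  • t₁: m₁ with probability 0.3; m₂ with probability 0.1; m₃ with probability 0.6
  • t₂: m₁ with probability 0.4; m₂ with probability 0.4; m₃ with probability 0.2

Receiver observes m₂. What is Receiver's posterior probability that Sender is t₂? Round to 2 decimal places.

P(m₂) = 0.6·0.1 + 0.4·0.4 = 0.22
P(t₂ | m₂) = (0.4·0.4) / 0.22 = 0.16 / 0.22 = 0.727273

0.73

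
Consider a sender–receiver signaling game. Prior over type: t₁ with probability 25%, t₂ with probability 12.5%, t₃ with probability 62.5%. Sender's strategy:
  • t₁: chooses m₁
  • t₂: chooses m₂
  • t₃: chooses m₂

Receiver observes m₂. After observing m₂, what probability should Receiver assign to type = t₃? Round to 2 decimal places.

0.83

P(m₂) = 0.25·0 + 0.125·1 + 0.625·1 = 0.75
P(t₃ | m₂) = (0.625·1) / 0.75 = 0.625 / 0.75 = 0.833333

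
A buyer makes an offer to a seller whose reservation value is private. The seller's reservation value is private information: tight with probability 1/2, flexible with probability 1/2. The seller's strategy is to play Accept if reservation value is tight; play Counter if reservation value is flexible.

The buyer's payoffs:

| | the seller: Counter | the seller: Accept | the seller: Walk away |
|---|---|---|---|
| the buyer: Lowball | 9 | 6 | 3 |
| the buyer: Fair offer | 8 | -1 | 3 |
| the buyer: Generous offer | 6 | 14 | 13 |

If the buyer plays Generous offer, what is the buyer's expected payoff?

10

E[Generous offer] = 1/2·14 + 1/2·6 = 7 + 3 = 10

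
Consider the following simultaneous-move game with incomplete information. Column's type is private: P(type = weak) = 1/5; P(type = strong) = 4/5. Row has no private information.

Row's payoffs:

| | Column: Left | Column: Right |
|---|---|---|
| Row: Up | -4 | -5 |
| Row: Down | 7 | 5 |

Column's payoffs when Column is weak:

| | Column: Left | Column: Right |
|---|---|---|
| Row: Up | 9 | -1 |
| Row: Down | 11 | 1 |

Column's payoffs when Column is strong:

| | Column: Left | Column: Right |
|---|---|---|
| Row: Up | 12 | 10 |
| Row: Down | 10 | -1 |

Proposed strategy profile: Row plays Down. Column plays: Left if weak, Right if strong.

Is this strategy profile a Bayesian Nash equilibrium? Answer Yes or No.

Row plays Down: E[Down] = 1/5·(7) + 4/5·(5) = 27/5; E[Up] = -24/5. Best-responding. ✓
Column (type weak), facing Down: Left gives 11, Right gives 1. Proposed Left is best. ✓
Column (type strong), facing Down: Left gives 10, Right gives -1. Proposed Right is not best — profitable deviation exists. ✗

No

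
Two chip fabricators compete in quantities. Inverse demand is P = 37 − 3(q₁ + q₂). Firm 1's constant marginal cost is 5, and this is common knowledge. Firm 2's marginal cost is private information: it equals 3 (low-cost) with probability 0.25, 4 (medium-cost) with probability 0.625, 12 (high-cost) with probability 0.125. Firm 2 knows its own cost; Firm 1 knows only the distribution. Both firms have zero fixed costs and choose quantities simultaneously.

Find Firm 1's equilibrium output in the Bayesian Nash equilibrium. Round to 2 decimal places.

Type-c best response for Firm 2: q₂(c) = (37 − c)/6 − q₁/2.
Firm 1 maximizes expected profit; its first-order condition is 37 − 6q₁ − 3E[q₂] − 5 = 0.
Substituting E[q₂] and solving: E[c₂] = 4.75, so q₁ = (37 − 2·5 + 4.75)/9 = 3.52778.

3.53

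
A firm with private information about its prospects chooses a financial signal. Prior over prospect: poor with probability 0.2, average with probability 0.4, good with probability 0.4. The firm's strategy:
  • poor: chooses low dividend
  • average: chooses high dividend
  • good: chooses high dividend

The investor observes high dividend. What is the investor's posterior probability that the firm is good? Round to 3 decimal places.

0.500

Apply Bayes' rule using the sender's strategy as the likelihood.
P(high dividend) = 0.2·0 + 0.4·1 + 0.4·1 = 0.8
P(good | high dividend) = (0.4·1) / 0.8 = 0.4 / 0.8 = 0.5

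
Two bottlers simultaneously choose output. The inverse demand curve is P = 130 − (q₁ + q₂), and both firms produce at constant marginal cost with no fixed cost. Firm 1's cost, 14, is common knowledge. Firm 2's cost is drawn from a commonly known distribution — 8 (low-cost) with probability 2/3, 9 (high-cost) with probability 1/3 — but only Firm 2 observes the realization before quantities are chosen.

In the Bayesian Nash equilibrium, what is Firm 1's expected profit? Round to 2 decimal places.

Type-c best response for Firm 2: q₂(c) = (130 − c)/2 − q₁/2.
Firm 1 maximizes expected profit; its first-order condition is 130 − 2q₁ − E[q₂] − 14 = 0.
Substituting E[q₂] and solving: E[c₂] = 8.33333, so q₁ = (130 − 2·14 + 8.33333)/3 = 36.7778.
E[P] = 130 − (q₁ + E[q₂]) = 50.7778; Firm 1's expected profit = (E[P] − 14)·q₁ = (50.7778 − 14)·36.7778 = 1352.6.

1352.60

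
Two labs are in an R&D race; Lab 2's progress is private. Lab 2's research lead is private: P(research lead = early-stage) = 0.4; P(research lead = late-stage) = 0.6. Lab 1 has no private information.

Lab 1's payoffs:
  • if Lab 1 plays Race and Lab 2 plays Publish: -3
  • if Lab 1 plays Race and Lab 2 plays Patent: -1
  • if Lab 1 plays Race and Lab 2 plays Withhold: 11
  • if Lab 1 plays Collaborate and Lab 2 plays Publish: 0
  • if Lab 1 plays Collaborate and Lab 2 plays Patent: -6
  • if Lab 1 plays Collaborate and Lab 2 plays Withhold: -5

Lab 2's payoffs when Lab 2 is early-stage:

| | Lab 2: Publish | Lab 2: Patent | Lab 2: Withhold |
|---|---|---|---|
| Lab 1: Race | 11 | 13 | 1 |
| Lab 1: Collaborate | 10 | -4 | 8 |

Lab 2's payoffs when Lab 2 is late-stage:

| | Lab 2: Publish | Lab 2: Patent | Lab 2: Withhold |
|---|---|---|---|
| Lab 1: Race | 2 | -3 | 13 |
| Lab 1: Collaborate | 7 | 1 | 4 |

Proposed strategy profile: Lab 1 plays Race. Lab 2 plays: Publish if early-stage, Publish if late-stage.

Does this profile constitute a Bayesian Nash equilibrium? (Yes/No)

Lab 1 plays Race: E[Race] = 0.4·(-3) + 0.6·(-3) = -3; E[Collaborate] = 0. Not best-responding. ✗
Lab 2 (research lead early-stage), facing Race: Publish gives 11, Patent gives 13, Withhold gives 1. Proposed Publish is not best — profitable deviation exists. ✗
Lab 2 (research lead late-stage), facing Race: Publish gives 2, Patent gives -3, Withhold gives 13. Proposed Publish is not best — profitable deviation exists. ✗

No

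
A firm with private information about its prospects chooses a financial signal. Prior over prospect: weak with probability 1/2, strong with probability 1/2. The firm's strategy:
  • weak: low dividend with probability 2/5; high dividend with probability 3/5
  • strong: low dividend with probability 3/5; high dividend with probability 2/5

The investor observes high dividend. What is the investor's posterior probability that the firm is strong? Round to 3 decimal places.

0.400

Apply Bayes' rule using the sender's strategy as the likelihood.
P(high dividend) = (1/2)·(3/5) + (1/2)·(2/5) = 1/2
P(strong | high dividend) = ((1/2)·(2/5)) / (1/2) = (1/5) / (1/2) = 2/5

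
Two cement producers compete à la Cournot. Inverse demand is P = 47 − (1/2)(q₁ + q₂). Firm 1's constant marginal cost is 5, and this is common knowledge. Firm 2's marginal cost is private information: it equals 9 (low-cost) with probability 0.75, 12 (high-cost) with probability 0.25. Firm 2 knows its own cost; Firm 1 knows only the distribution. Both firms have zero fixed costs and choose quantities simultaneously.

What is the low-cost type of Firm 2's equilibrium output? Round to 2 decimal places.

Each type of Firm 2 best-responds to q₁; Firm 1 best-responds to the expected q₂ over Firm 2's types.
Firm 2 with cost c maximizes (47 − (1/2)(q₁+q₂) − c)·q₂, giving q₂(c) = (47 − c − (1/2)q₁).
E[c₂] = 0.75·9 + 0.25·12 = 9.75
Firm 1's FOC against E[q₂] yields q₁ = (47 − 2·5 + E[c₂])/(3/2) = (47 − 10 + 9.75)/(3/2) = 31.1667.
q₂(low-cost) = (47 − 9 − (1/2)·31.1667) = 22.4167.

22.42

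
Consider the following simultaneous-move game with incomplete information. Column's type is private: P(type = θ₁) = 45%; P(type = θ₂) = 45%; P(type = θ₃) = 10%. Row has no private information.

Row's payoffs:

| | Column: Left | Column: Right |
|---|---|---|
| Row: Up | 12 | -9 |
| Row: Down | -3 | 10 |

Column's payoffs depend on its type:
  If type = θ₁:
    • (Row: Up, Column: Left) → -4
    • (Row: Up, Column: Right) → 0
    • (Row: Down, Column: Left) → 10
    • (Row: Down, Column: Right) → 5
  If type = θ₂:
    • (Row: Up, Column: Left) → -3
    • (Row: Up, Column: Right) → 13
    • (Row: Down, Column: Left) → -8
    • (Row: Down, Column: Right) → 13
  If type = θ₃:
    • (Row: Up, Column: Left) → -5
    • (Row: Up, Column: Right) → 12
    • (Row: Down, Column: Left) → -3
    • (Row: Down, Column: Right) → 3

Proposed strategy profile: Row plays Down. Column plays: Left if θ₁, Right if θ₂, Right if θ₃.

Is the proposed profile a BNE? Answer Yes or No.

A profile is a BNE iff every type of every player is best-responding given beliefs about the other side.
Row plays Down: E[Down] = 0.45·(-3) + 0.45·(10) + 0.1·(10) = 4.15; E[Up] = 0.45. Best-responding. ✓
Column (type θ₁), facing Down: Left gives 10, Right gives 5. Proposed Left is best. ✓
Column (type θ₂), facing Down: Left gives -8, Right gives 13. Proposed Right is best. ✓
Column (type θ₃), facing Down: Left gives -3, Right gives 3. Proposed Right is best. ✓

Yes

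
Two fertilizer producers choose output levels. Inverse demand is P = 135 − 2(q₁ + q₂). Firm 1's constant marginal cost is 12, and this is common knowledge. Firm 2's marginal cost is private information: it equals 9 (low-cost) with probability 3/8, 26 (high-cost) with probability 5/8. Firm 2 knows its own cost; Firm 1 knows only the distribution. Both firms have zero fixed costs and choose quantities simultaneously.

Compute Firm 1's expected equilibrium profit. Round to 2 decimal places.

Firm 2 with cost c maximizes (135 − 2(q₁+q₂) − c)·q₂, giving q₂(c) = (135 − c − 2q₁)/4.
E[c₂] = 3/8·9 + 5/8·26 = 19.625
Firm 1's FOC against E[q₂] yields q₁ = (135 − 2·12 + E[c₂])/6 = (135 − 24 + 19.625)/6 = 21.7708.
E[P] = 135 − 2·(q₁ + E[q₂]) = 55.5417; Firm 1's expected profit = (E[P] − 12)·q₁ = (55.5417 − 12)·21.7708 = 947.938.

947.94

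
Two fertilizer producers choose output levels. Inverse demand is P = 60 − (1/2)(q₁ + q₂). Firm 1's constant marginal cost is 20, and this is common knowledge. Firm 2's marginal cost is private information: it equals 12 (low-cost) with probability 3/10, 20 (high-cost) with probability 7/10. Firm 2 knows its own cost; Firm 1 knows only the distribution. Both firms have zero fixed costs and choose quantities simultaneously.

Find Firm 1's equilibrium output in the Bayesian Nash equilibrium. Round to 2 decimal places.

Type-c best response for Firm 2: q₂(c) = (60 − c) − q₁/2.
Firm 1 maximizes expected profit; its first-order condition is 60 − q₁ − (1/2)E[q₂] − 20 = 0.
Substituting E[q₂] and solving: E[c₂] = 17.6, so q₁ = (60 − 2·20 + 17.6)/(3/2) = 25.0667.

25.07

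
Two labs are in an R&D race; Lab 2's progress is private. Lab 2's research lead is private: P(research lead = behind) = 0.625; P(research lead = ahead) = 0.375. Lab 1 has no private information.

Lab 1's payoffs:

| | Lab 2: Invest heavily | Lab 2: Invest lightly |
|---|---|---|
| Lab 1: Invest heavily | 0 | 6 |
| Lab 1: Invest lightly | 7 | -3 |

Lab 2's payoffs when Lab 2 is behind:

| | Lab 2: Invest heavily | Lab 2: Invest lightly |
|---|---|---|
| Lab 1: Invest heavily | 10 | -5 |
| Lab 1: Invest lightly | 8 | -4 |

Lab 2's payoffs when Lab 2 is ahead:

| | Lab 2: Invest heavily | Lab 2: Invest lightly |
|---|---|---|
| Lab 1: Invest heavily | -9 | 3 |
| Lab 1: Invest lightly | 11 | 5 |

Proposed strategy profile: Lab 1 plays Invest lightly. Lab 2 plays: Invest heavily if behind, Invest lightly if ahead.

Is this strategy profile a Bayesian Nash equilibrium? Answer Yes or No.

No

A profile is a BNE iff every type of every player is best-responding given beliefs about the other side.
Lab 1 plays Invest lightly: E[Invest lightly] = 0.625·(7) + 0.375·(-3) = 3.25; E[Invest heavily] = 2.25. Best-responding. ✓
Lab 2 (research lead behind), facing Invest lightly: Invest heavily gives 8, Invest lightly gives -4. Proposed Invest heavily is best. ✓
Lab 2 (research lead ahead), facing Invest lightly: Invest heavily gives 11, Invest lightly gives 5. Proposed Invest lightly is not best — profitable deviation exists. ✗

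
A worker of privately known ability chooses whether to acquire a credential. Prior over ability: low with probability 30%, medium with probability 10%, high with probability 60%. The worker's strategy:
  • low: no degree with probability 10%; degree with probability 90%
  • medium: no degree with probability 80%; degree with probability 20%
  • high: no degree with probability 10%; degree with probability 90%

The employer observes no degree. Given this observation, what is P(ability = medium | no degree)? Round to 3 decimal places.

0.471

P(no degree) = 0.3·0.1 + 0.1·0.8 + 0.6·0.1 = 0.17
P(medium | no degree) = (0.1·0.8) / 0.17 = 0.08 / 0.17 = 0.470588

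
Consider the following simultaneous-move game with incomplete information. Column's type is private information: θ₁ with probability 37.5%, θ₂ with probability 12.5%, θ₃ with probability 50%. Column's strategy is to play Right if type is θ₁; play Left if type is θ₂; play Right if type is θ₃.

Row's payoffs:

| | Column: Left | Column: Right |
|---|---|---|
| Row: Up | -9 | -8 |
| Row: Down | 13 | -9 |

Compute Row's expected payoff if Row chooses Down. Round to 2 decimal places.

E[Down] = 0.375·(-9) + 0.125·13 + 0.5·(-9) = (-3.375) + 1.625 + (-4.5) = -6.25

-6.25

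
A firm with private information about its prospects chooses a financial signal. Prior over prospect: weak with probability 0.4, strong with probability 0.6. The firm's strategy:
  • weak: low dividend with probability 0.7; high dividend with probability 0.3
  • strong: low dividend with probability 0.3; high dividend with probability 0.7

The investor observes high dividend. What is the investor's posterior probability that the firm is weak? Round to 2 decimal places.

Apply Bayes' rule using the sender's strategy as the likelihood.
P(high dividend) = 0.4·0.3 + 0.6·0.7 = 0.54
P(weak | high dividend) = (0.4·0.3) / 0.54 = 0.12 / 0.54 = 0.222222

0.22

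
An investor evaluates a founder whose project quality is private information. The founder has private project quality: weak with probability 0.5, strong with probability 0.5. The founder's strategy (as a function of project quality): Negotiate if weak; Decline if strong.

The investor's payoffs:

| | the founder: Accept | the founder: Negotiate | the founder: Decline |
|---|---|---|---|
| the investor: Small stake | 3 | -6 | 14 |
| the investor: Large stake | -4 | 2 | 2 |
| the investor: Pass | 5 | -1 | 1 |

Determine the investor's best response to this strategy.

E[Small stake] = 0.5·(-6) + 0.5·(14) = 4
E[Large stake] = 0.5·(2) + 0.5·(2) = 2
E[Pass] = 0.5·(-1) + 0.5·(1) = 0
Best response: Small stake (4 is the largest).

Small stake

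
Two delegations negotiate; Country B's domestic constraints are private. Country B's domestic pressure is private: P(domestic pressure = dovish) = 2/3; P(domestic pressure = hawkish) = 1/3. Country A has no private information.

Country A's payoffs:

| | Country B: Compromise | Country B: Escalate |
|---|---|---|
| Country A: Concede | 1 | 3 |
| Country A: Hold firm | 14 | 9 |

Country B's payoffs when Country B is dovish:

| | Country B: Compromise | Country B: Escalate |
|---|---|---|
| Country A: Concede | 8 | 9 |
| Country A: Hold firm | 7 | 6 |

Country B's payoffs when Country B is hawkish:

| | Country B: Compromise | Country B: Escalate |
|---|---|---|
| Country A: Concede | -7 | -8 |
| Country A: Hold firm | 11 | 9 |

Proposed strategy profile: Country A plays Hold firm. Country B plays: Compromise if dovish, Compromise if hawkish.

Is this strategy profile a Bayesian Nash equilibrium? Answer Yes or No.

Yes

Country A plays Hold firm: E[Hold firm] = 2/3·(14) + 1/3·(14) = 14; E[Concede] = 1. Best-responding. ✓
Country B (domestic pressure dovish), facing Hold firm: Compromise gives 7, Escalate gives 6. Proposed Compromise is best. ✓
Country B (domestic pressure hawkish), facing Hold firm: Compromise gives 11, Escalate gives 9. Proposed Compromise is best. ✓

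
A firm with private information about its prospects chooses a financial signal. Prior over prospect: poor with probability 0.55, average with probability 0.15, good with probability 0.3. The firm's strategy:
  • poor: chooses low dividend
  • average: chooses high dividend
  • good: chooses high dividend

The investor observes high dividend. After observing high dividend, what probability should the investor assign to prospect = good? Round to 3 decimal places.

0.667

P(high dividend) = 0.55·0 + 0.15·1 + 0.3·1 = 0.45
P(good | high dividend) = (0.3·1) / 0.45 = 0.3 / 0.45 = 0.666667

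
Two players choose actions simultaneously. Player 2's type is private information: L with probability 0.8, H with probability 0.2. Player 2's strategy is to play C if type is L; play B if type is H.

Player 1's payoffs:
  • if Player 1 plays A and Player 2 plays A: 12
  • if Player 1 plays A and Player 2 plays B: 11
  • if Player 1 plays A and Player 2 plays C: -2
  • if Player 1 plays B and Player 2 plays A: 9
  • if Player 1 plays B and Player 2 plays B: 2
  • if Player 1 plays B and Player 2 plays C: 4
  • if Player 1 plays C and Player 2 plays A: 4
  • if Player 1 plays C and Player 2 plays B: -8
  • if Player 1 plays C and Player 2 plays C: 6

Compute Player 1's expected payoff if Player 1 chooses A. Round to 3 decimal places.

Take the expectation over Player 2's type, weighting each type's action by its prior probability.
E[A] = 0.8·(-2) + 0.2·11 = (-1.6) + 2.2 = 0.6

0.600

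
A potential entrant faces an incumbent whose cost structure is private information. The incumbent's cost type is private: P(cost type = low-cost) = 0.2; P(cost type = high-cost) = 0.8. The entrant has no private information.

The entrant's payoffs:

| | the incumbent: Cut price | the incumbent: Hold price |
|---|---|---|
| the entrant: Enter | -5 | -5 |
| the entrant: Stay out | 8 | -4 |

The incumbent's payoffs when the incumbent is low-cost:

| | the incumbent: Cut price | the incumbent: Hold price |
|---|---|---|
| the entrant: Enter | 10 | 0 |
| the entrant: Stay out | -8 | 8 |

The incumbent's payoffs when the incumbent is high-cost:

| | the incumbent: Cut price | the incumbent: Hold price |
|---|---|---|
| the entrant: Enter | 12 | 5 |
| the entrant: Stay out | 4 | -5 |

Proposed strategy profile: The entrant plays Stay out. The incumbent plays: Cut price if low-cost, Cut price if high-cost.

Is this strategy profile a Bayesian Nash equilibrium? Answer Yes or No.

No

The entrant plays Stay out: E[Stay out] = 0.2·(8) + 0.8·(8) = 8; E[Enter] = -5. Best-responding. ✓
The incumbent (cost type low-cost), facing Stay out: Cut price gives -8, Hold price gives 8. Proposed Cut price is not best — profitable deviation exists. ✗
The incumbent (cost type high-cost), facing Stay out: Cut price gives 4, Hold price gives -5. Proposed Cut price is best. ✓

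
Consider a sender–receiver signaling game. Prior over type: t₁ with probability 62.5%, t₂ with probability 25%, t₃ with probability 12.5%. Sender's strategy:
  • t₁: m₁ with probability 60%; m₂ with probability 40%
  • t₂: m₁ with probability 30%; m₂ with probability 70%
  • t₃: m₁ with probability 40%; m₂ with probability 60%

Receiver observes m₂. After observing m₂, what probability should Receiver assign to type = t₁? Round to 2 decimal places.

0.50

P(m₂) = 0.625·0.4 + 0.25·0.7 + 0.125·0.6 = 0.5
P(t₁ | m₂) = (0.625·0.4) / 0.5 = 0.25 / 0.5 = 0.5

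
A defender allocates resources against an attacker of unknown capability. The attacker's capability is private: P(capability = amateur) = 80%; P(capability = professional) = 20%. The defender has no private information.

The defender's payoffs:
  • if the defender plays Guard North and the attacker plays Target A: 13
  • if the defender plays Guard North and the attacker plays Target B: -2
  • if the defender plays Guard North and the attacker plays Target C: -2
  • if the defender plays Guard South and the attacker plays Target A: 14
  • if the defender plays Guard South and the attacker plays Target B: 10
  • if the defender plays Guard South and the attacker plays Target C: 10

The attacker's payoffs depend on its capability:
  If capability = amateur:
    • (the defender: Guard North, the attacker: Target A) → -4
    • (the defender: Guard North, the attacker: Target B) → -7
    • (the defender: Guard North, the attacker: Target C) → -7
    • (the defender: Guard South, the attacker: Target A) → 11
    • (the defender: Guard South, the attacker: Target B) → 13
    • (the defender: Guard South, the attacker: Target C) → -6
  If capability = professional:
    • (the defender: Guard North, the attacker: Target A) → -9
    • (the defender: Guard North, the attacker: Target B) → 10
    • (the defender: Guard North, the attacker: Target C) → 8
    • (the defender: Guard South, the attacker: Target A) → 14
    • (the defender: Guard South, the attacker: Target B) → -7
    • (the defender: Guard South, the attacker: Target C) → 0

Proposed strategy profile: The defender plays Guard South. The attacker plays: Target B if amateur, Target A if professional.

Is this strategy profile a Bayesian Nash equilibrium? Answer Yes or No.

The defender plays Guard South: E[Guard South] = 0.8·(10) + 0.2·(14) = 10.8; E[Guard North] = 1. Best-responding. ✓
The attacker (capability amateur), facing Guard South: Target A gives 11, Target B gives 13, Target C gives -6. Proposed Target B is best. ✓
The attacker (capability professional), facing Guard South: Target A gives 14, Target B gives -7, Target C gives 0. Proposed Target A is best. ✓

Yes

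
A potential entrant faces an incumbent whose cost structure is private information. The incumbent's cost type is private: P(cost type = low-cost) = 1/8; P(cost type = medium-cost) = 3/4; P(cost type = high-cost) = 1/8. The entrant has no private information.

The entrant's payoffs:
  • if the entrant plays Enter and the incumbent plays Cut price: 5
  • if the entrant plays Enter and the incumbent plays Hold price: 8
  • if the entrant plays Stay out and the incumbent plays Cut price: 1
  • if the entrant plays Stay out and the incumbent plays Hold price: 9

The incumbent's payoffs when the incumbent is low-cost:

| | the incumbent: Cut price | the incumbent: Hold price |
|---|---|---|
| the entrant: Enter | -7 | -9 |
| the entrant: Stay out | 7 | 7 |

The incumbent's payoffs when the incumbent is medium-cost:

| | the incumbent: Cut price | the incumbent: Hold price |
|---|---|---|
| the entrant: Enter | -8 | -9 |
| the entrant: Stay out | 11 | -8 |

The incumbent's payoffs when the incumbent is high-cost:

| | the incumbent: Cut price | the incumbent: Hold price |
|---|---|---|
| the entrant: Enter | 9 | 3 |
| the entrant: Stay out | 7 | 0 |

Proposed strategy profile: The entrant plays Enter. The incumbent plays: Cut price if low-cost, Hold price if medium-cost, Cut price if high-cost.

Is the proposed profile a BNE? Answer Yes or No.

A profile is a BNE iff every type of every player is best-responding given beliefs about the other side.
The entrant plays Enter: E[Enter] = 1/8·(5) + 3/4·(8) + 1/8·(5) = 29/4; E[Stay out] = 7. Best-responding. ✓
The incumbent (cost type low-cost), facing Enter: Cut price gives -7, Hold price gives -9. Proposed Cut price is best. ✓
The incumbent (cost type medium-cost), facing Enter: Cut price gives -8, Hold price gives -9. Proposed Hold price is not best — profitable deviation exists. ✗
The incumbent (cost type high-cost), facing Enter: Cut price gives 9, Hold price gives 3. Proposed Cut price is best. ✓

No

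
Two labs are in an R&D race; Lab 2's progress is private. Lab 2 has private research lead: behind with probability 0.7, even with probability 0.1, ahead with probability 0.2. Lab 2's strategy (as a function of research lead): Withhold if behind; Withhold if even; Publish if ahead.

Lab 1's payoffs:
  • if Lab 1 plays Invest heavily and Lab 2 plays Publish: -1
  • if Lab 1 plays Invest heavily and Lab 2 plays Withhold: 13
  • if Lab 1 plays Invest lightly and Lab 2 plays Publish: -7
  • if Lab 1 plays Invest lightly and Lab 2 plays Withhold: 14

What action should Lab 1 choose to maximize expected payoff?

Invest heavily

E[Invest heavily] = 0.7·(13) + 0.1·(13) + 0.2·(-1) = 10.2
E[Invest lightly] = 0.7·(14) + 0.1·(14) + 0.2·(-7) = 9.8
Best response: Invest heavily (10.2 is the largest).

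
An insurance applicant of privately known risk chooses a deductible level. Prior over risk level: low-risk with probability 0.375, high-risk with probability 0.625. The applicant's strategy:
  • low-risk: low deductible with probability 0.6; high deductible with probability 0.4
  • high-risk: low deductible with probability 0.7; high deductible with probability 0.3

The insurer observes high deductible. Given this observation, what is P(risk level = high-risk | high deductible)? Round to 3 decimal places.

0.556

P(high deductible) = 0.375·0.4 + 0.625·0.3 = 0.3375
P(high-risk | high deductible) = (0.625·0.3) / 0.3375 = 0.1875 / 0.3375 = 0.555556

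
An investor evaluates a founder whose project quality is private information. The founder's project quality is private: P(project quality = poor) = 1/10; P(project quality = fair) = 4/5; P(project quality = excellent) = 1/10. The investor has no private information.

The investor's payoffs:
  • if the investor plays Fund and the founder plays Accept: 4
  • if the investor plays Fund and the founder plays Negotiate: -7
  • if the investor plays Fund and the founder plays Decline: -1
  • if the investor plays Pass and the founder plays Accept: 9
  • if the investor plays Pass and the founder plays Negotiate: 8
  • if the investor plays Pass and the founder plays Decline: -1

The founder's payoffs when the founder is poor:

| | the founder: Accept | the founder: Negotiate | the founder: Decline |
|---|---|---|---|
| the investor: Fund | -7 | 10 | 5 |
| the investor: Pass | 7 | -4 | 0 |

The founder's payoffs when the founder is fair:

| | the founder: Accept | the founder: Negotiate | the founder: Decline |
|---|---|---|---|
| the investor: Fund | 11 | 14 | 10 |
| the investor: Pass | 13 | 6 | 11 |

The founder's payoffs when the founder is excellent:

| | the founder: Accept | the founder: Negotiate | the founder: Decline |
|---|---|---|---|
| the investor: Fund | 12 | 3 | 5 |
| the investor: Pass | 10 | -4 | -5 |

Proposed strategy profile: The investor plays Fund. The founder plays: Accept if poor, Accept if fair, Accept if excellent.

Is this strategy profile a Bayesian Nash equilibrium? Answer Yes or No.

No

The investor plays Fund: E[Fund] = 1/10·(4) + 4/5·(4) + 1/10·(4) = 4; E[Pass] = 9. Not best-responding. ✗
The founder (project quality poor), facing Fund: Accept gives -7, Negotiate gives 10, Decline gives 5. Proposed Accept is not best — profitable deviation exists. ✗
The founder (project quality fair), facing Fund: Accept gives 11, Negotiate gives 14, Decline gives 10. Proposed Accept is not best — profitable deviation exists. ✗
The founder (project quality excellent), facing Fund: Accept gives 12, Negotiate gives 3, Decline gives 5. Proposed Accept is best. ✓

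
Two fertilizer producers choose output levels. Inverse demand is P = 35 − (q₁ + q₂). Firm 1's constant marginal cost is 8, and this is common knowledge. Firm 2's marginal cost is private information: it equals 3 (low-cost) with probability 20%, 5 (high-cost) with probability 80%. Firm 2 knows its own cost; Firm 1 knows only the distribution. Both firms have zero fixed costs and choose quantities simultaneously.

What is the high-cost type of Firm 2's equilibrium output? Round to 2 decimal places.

Firm 2 with cost c maximizes (35 − (q₁+q₂) − c)·q₂, giving q₂(c) = (35 − c − q₁)/2.
E[c₂] = 0.2·3 + 0.8·5 = 4.6
Firm 1's FOC against E[q₂] yields q₁ = (35 − 2·8 + E[c₂])/3 = (35 − 16 + 4.6)/3 = 7.86667.
q₂(high-cost) = (35 − 5 − 7.86667)/2 = 11.0667.

11.07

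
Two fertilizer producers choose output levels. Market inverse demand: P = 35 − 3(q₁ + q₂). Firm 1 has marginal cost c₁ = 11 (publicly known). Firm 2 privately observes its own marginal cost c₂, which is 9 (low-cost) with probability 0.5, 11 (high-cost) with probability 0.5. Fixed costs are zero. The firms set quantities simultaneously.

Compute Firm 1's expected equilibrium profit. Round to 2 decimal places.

Firm 2 with cost c maximizes (35 − 3(q₁+q₂) − c)·q₂, giving q₂(c) = (35 − c − 3q₁)/6.
E[c₂] = 0.5·9 + 0.5·11 = 10
Firm 1's FOC against E[q₂] yields q₁ = (35 − 2·11 + E[c₂])/9 = (35 − 22 + 10)/9 = 2.55556.
E[P] = 35 − 3·(q₁ + E[q₂]) = 18.6667; Firm 1's expected profit = (E[P] − 11)·q₁ = (18.6667 − 11)·2.55556 = 19.5926.

19.59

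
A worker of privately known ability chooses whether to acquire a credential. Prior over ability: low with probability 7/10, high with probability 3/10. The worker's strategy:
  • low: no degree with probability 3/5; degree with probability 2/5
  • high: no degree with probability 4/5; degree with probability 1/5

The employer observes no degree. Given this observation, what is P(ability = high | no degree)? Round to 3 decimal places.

Apply Bayes' rule using the sender's strategy as the likelihood.
P(no degree) = (7/10)·(3/5) + (3/10)·(4/5) = 33/50
P(high | no degree) = ((3/10)·(4/5)) / (33/50) = (6/25) / (33/50) = 4/11

0.364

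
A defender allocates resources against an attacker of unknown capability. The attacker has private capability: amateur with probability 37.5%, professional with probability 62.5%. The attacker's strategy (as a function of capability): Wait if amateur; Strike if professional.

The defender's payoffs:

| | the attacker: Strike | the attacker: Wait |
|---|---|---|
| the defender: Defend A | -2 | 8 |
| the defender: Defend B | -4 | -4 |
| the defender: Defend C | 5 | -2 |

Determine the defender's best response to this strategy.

Compute the defender's expected payoff for each action, taking the expectation over the attacker's type.
E[Defend A] = 0.375·(8) + 0.625·(-2) = 1.75
E[Defend B] = 0.375·(-4) + 0.625·(-4) = -4
E[Defend C] = 0.375·(-2) + 0.625·(5) = 2.375
Best response: Defend C (2.375 is the largest).

Defend C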